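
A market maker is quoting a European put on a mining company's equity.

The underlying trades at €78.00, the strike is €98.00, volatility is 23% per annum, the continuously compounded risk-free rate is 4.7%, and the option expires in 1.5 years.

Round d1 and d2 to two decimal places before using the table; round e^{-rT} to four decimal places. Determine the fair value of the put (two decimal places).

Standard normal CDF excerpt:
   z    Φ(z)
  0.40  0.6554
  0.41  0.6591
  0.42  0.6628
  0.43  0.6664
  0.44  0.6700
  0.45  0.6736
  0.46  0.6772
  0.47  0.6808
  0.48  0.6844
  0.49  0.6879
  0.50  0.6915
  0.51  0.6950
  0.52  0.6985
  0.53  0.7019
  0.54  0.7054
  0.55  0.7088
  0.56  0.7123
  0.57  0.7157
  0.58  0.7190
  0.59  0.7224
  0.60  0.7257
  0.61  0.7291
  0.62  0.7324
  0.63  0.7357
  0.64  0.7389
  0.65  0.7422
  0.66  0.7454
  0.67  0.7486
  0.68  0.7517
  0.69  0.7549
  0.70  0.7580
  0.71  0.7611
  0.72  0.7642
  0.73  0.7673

σ√T = 0.23 × 1.2247 = 0.2817
d₁ = [ln(78/98) + (0.047 + ½·0.23²)·1.5] / (σ√T) = (-0.2283 + 0.1102) / 0.2817 = -0.4192 ⇒ -0.42
d₂ = -0.4192 − 0.2817 = -0.7009 ⇒ -0.70
e^(−rT) = e^(−0.047·1.5) = 0.9319
N(−d₂) = N(0.70) = 0.7580;  N(−d₁) = N(0.42) = 0.6628
P = 98·0.9319·0.7580 − 78·0.6628 = 69.2253 − 51.6984 = 17.5269

€17.53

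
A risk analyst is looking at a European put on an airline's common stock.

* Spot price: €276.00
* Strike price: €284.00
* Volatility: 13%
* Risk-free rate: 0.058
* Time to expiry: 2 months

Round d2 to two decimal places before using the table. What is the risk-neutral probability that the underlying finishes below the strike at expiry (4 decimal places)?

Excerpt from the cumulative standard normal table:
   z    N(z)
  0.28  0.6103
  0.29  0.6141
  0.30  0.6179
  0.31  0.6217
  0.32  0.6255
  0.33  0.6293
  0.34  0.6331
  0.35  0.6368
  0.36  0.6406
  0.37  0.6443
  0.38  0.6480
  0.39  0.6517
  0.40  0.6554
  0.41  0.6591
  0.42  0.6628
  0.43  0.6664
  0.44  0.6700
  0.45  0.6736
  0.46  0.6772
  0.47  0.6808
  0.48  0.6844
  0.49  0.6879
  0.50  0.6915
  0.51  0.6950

σ√T = 0.13 × 0.4082 = 0.0531
d₁ = [ln(276/284) + (0.058 + 0.13²/2)·0.1667] / 0.0531 = [-0.0286 + 0.0111] / 0.0531 = -0.3297 ⇒ -0.33
d₂ = d₁ − σ√T = -0.3297 − 0.0531 = -0.3828 ⇒ -0.38
Risk-neutral Pr[S_T < K] = N(−d₂) = N(0.38) = 0.6480

0.6480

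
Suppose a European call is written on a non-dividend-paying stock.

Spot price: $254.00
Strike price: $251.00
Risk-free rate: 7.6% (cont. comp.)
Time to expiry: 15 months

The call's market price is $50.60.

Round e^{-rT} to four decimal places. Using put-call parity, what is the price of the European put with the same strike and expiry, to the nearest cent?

e^(−rT) = e^(−0.076·1.25) = 0.9094
Put-call parity: C − P = S − K·e^(−rT) = 254 − 251·0.9094 = 254 − 228.2594 = 25.7406
P = C − (C − P) = 50.60 − (25.7406) = 24.8594

$24.86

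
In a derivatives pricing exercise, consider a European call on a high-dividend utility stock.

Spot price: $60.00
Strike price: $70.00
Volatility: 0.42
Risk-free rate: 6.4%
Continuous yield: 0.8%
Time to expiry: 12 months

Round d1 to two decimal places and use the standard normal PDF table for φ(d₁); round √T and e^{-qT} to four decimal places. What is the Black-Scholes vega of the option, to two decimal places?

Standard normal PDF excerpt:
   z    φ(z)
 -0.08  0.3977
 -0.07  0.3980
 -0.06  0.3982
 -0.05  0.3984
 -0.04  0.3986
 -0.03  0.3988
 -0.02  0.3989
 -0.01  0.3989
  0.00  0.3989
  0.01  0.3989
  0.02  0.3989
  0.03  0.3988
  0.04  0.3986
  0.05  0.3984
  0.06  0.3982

23.74

σ√T = 0.42·√1 = 0.4200
ln(S/K) + (r − q + σ²/2)T = ln(60/70) + (0.064 − 0.008 + 0.42²/2)·1 = -0.1542 + 0.1442 = -0.0100
d₁ = -0.0100 / 0.4200 = -0.0237 ≈ -0.02
√T = √1 = 1.0000
φ(d₁) = φ(-0.02) = 0.3989
e^(−qT) = e^(−0.008·1) = 0.9920
vega = S·e^(−qT)·φ(d₁)·√T = 60·0.9920·0.3989·1.0000 = 23.7425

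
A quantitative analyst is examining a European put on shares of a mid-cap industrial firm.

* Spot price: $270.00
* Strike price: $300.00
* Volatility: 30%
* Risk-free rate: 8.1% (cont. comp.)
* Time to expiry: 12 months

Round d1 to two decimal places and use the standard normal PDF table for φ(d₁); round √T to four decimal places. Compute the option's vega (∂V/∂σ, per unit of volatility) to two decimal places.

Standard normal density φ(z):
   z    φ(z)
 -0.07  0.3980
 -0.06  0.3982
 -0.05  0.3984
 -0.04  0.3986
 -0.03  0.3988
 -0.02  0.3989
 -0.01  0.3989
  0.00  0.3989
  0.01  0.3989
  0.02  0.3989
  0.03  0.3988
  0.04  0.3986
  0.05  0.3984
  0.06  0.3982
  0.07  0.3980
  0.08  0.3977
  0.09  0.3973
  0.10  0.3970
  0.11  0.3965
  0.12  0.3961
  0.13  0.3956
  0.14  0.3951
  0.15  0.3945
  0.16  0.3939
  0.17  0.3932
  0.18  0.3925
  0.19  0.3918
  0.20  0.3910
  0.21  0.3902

σ√T = 0.3 × 1.0000 = 0.3000
d₁ = [ln(270/300) + (0.081 + ½·0.3²)·1] / (σ√T) = (-0.1054 + 0.1260) / 0.3000 = 0.0688 → 0.07
√T = √1 = 1.0000
φ(d₁) = φ(0.07) = 0.3980
vega = S·φ(d₁)·√T = 270·0.3980·1.0000 = 107.4600
(Vega is the same for a European call and put with the same parameters.)

107.46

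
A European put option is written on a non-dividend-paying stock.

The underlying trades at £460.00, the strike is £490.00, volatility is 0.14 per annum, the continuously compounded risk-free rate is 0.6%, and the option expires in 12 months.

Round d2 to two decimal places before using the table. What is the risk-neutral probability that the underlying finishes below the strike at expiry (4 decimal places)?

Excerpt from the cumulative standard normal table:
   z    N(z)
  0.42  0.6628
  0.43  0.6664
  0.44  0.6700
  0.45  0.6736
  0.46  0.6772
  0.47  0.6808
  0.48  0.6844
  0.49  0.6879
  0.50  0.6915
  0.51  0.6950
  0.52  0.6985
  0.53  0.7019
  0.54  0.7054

σ√T = 0.14·√1 = 0.1400
d₁ = [ln(460/490) + (0.006 + ½·0.14²)·1] / (σ√T) = (-0.0632 + 0.0158) / 0.1400 = -0.3384 ≈ -0.34
d₂ = -0.3384 − 0.1400 = -0.4784 ≈ -0.48
Risk-neutral Pr[S_T < K] = N(−d₂) = N(0.48) = 0.6844

0.6844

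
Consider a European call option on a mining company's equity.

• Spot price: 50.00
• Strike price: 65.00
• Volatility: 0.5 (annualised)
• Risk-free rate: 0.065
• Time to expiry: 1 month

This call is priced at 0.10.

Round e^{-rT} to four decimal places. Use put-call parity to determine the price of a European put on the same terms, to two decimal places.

e^(−rT) = e^(−0.065·0.08333) = 0.9946
Put-call parity: C − P = S − K·e^(−rT) = 50 − 65·0.9946 = 50 − 64.6490 = -14.6490
P = C − (C − P) = 0.10 − (-14.6490) = 14.7490

14.75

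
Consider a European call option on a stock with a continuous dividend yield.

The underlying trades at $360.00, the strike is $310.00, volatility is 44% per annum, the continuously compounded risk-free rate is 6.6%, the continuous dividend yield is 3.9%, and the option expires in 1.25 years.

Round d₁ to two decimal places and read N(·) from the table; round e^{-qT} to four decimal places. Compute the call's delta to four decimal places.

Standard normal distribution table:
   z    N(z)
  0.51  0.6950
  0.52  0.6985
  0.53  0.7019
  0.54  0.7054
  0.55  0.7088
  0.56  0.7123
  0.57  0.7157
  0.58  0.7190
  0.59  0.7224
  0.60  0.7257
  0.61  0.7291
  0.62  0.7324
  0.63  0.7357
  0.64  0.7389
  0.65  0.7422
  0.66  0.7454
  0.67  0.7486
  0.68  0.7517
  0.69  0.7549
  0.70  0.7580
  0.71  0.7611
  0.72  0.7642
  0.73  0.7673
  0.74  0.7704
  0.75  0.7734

0.6975

σ√T = 0.44·√1.25 = 0.4919
d₁ = [ln(360/310) + (0.066 − 0.039 + ½·0.44²)·1.25] / (σ√T) = (0.1495 + 0.1547) / 0.4919 = 0.6185 which rounds to 0.62
N(d₁) = N(0.62) = 0.7324
Δ_call = e^(−qT)·N(d₁) = 0.9524·0.7324 = 0.6975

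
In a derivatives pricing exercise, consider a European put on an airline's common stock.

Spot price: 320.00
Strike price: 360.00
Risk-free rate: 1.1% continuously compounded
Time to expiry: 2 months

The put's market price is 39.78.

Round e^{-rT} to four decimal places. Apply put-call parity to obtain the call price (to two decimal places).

0.43

e^(−rT) = e^(−0.011·0.1667) = 0.9982
Put-call parity: C − P = S − K·e^(−rT) = 320 − 360·0.9982 = 320 − 359.3520 = -39.3520
C = P + (C − P) = 39.78 + (-39.3520) = 0.4280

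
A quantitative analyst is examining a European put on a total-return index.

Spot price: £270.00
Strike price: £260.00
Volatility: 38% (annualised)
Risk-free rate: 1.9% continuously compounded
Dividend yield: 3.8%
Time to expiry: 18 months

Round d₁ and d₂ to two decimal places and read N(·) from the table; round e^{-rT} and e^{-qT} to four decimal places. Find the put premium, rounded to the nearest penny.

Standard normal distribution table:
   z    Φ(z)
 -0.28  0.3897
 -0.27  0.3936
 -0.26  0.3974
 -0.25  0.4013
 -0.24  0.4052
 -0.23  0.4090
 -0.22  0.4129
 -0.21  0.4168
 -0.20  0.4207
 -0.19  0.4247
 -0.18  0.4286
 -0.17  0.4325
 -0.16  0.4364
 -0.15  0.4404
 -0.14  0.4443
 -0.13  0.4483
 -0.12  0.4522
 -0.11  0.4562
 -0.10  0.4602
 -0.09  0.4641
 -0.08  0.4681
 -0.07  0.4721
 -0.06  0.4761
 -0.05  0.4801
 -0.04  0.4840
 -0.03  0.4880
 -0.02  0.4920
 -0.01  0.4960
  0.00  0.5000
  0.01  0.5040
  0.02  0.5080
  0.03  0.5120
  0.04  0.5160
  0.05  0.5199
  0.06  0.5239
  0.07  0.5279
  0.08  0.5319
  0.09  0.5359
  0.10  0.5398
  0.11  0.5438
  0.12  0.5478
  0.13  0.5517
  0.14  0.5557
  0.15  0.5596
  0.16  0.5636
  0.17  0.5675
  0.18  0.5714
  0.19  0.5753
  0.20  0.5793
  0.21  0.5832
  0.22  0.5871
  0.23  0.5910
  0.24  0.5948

T = 1.5;  σ√T = 0.4654
ln(S/K) + (r − q + σ²/2)T = ln(270/260) + (0.019 − 0.038 + 0.38²/2)·1.5 = 0.0377 + 0.0798 = 0.1175
d₁ = 0.1175 / 0.4654 = 0.2526 which rounds to 0.25
d₂ = d₁ − σ√T = 0.2526 − 0.4654 = -0.2128 which rounds to -0.21
exp(−qT) = exp(−0.038·1.5) = 0.9446;  exp(−rT) = exp(−0.019·1.5) = 0.9719
N(−d₂) = N(0.21) = 0.5832;  N(−d₁) = N(-0.25) = 0.4013
P = 260·0.9719·0.5832 − 270·0.9446·0.4013 = 147.3711 − 102.3484 = 45.0228

£45.02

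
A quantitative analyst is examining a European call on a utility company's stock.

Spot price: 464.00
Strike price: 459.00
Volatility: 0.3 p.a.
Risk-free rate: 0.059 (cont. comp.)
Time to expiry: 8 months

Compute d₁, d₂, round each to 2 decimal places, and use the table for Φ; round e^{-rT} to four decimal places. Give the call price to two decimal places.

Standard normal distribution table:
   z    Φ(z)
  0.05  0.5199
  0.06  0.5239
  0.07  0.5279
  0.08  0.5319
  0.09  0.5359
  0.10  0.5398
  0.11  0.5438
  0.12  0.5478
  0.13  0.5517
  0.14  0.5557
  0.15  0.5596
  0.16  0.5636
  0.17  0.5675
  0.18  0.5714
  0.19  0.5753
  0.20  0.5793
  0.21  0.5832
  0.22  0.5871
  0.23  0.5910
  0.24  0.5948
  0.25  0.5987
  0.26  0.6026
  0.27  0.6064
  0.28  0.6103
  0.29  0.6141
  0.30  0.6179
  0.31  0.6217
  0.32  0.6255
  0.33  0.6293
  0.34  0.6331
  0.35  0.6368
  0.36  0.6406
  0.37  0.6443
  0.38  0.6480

57.28

T = 0.6667;  σ√T = 0.2449
d₁ = [ln(464/459) + (0.059 + ½·0.3²)·0.6667] / (σ√T) = (0.0108 + 0.0693) / 0.2449 = 0.3273 which rounds to 0.33
d₂ = 0.3273 − 0.2449 = 0.0823 which rounds to 0.08
exp(−rT) = exp(−0.059·0.6667) = 0.9614
N(d₁) = N(0.33) = 0.6293;  N(d₂) = N(0.08) = 0.5319
C = 464·0.6293 − 459·0.9614·0.5319 = 291.9952 − 234.7182 = 57.2770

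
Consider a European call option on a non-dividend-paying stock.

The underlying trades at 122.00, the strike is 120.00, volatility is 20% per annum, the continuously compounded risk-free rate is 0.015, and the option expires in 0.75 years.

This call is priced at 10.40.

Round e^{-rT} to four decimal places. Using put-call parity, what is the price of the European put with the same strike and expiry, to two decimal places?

7.06

e^(−rT) = e^(−0.015·0.75) = 0.9888
Put-call parity: C − P = S − K·e^(−rT) = 122 − 120·0.9888 = 122 − 118.6560 = 3.3440
P = C − (C − P) = 10.40 − (3.3440) = 7.0560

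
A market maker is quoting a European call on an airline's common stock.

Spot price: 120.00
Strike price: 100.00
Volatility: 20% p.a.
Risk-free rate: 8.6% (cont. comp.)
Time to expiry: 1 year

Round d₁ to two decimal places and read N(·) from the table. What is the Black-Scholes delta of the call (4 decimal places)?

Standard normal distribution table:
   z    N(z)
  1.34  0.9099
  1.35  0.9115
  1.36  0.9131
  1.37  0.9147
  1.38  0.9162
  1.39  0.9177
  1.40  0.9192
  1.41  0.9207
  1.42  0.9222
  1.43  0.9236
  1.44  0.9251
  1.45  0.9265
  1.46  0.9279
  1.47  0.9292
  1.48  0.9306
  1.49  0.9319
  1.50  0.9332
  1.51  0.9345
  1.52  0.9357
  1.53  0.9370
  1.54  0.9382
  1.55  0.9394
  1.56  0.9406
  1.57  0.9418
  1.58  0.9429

0.9251

σ√T = 0.2 × 1.0000 = 0.2000
ln(S/K) + (r + σ²/2)T = ln(120/100) + (0.086 + 0.2²/2)·1 = 0.1823 + 0.1060 = 0.2883
d₁ = 0.2883 / 0.2000 = 1.4416 ⇒ 1.44
N(d₁) = N(1.44) = 0.9251
Δ_call = N(d₁) = 0.9251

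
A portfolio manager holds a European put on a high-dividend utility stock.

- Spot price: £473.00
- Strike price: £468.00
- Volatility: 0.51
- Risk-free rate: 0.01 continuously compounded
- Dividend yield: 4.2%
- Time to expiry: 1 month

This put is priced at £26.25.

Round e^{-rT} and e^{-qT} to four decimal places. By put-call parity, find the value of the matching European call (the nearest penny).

e^(−qT) = e^(−0.042·0.08333) = 0.9965;  e^(−rT) = e^(−0.01·0.08333) = 0.9992
Put-call parity: C − P = S·e^(−qT) − K·e^(−rT) = 473·0.9965 − 468·0.9992 = 471.3445 − 467.6256 = 3.7189
C = P + (C − P) = 26.25 + (3.7189) = 29.9689

£29.97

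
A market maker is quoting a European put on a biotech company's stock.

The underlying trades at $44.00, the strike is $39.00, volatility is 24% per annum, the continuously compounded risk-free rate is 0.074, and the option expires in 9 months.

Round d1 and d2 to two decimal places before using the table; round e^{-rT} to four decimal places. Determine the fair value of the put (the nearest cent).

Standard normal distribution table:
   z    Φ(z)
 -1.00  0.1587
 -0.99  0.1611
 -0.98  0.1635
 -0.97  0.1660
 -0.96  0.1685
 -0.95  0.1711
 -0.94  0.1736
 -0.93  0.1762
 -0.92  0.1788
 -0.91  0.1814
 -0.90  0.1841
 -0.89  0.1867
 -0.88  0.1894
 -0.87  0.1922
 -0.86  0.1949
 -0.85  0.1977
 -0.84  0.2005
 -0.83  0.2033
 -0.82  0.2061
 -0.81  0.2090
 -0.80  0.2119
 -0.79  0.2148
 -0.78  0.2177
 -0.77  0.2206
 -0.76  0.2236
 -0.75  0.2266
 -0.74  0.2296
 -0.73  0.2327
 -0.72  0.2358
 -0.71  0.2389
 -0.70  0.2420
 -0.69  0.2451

$0.94

σ√T = 0.24 × 0.8660 = 0.2078
d₁ = [ln(44/39) + (0.074 + 0.24²/2)·0.75] / 0.2078 = [0.1206 + 0.0771] / 0.2078 = 0.9513 which rounds to 0.95
d₂ = d₁ − σ√T = 0.9513 − 0.2078 = 0.7435 which rounds to 0.74
e^(−rT) = e^(−0.074·0.75) = 0.9460
P = 39·0.9460·N(-0.74) − 44·N(-0.95) = 39·0.9460·0.2296 − 44·0.1711 = 8.4709 − 7.5284 = 0.9425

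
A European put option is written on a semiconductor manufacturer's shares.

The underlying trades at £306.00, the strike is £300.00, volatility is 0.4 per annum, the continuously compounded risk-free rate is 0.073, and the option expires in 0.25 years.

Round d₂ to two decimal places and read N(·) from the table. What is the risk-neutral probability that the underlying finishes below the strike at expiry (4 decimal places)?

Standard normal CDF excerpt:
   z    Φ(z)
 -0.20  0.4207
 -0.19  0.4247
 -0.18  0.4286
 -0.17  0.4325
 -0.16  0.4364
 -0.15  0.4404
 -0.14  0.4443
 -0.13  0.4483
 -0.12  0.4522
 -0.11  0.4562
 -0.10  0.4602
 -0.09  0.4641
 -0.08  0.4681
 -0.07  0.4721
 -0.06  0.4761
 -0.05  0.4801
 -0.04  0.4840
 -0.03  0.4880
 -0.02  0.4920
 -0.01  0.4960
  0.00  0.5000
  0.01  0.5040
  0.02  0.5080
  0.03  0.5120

σ√T = 0.4·√0.25 = 0.2000
d₁ = [ln(306/300) + (0.073 + ½·0.4²)·0.25] / (σ√T) = (0.0198 + 0.0383) / 0.2000 = 0.2903 ⇒ 0.29
d₂ = 0.2903 − 0.2000 = 0.0903 ⇒ 0.09
Risk-neutral Pr[S_T < K] = N(−d₂) = N(-0.09) = 0.4641

0.4641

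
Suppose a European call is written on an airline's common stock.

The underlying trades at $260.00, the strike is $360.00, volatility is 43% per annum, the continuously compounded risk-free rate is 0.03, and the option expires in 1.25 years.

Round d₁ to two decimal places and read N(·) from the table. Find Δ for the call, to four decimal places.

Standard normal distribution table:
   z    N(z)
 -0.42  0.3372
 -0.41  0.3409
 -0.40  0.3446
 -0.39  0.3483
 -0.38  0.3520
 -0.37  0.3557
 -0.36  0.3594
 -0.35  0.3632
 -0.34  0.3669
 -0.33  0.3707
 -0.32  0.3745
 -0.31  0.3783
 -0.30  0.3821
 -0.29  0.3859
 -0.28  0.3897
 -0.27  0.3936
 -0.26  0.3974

0.3594

T = 1.25;  σ√T = 0.4808
ln(S/K) + (r + σ²/2)T = ln(260/360) + (0.03 + 0.43²/2)·1.25 = -0.3254 + 0.1531 = -0.1724
d₁ = -0.1724 / 0.4808 = -0.3585 → -0.36
N(d₁) = N(-0.36) = 0.3594
Δ_call = N(d₁) = 0.3594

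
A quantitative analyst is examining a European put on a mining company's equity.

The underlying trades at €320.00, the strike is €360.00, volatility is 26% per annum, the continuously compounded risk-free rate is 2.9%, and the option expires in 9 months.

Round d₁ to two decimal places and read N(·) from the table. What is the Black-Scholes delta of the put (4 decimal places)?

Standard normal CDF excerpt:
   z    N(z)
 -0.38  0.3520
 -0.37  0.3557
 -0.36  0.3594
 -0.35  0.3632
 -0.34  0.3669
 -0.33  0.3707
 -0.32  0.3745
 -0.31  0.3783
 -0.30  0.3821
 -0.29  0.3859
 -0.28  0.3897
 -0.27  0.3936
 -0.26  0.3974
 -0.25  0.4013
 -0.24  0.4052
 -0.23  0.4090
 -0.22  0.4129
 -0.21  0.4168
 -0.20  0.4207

T = 0.75;  σ√T = 0.2252
d₁ = [ln(320/360) + (0.029 + 0.26²/2)·0.75] / 0.2252 = [-0.1178 + 0.0471] / 0.2252 = -0.3139 which rounds to -0.31
N(d₁) = N(-0.31) = 0.3783
Δ_put = N(d₁) − 1 = 0.3783 − 1 = -0.6217

-0.6217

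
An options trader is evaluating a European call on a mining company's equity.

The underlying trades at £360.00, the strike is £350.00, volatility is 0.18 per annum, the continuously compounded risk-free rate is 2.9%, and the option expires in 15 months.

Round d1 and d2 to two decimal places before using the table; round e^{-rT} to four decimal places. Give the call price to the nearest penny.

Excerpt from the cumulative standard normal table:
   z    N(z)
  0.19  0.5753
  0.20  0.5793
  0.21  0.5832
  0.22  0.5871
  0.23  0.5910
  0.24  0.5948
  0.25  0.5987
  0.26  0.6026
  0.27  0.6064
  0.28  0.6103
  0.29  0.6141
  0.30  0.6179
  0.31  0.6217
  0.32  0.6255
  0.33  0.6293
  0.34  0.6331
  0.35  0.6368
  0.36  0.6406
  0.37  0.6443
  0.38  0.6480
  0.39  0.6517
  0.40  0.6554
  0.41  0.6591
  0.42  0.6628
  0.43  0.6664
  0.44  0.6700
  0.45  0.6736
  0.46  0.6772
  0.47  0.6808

σ√T = 0.18·√1.25 = 0.2012
d₁ = [ln(360/350) + (0.029 + 0.18²/2)·1.25] / 0.2012 = [0.0282 + 0.0565] / 0.2012 = 0.4207 ⇒ 0.42
d₂ = d₁ − σ√T = 0.4207 − 0.2012 = 0.2195 ⇒ 0.22
e^(−rT) = e^(−0.029·1.25) = 0.9644
C = 360·N(0.42) − 350·0.9644·N(0.22) = 360·0.6628 − 350·0.9644·0.5871 = 238.6080 − 198.1697 = 40.4383

£40.44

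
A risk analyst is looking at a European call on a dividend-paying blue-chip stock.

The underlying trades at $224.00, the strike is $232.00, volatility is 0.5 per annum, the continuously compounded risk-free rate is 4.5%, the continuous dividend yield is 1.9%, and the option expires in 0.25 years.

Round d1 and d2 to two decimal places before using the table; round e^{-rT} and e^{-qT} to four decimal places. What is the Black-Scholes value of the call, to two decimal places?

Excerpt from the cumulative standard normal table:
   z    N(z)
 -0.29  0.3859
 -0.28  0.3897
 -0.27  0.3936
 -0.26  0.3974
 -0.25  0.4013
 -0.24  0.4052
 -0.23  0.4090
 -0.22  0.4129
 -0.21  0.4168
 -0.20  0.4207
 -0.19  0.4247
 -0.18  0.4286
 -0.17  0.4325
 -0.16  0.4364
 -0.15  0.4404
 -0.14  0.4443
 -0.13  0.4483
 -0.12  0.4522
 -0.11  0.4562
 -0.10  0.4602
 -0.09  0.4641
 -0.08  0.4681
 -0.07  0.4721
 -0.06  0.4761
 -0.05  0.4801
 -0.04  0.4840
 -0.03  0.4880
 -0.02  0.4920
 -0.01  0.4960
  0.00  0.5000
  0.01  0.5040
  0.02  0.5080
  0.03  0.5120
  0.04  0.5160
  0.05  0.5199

σ√T = 0.5·√0.25 = 0.2500
d₁ = [ln(224/232) + (0.045 − 0.019 + ½·0.5²)·0.25] / (σ√T) = (-0.0351 + 0.0377) / 0.2500 = 0.0106 → 0.01
d₂ = 0.0106 − 0.2500 = -0.2394 → -0.24
e^(−qT) = e^(−0.019·0.25) = 0.9953;  e^(−rT) = e^(−0.045·0.25) = 0.9888
N(d₁) = N(0.01) = 0.5040;  N(d₂) = N(-0.24) = 0.4052
C = 224·0.9953·0.5040 − 232·0.9888·0.4052 = 112.3654 − 92.9535 = 19.4119

$19.41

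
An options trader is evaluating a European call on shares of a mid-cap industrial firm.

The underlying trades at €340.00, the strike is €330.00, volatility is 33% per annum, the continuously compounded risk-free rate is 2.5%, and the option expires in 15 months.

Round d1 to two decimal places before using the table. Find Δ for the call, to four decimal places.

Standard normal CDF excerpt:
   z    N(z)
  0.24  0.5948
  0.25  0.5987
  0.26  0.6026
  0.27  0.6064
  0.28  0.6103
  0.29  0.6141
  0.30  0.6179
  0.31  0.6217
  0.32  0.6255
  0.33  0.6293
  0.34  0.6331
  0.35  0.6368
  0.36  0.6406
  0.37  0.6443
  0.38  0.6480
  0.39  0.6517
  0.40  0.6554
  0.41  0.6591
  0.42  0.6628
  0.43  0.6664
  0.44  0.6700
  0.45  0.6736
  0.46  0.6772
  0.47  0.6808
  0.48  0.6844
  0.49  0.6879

0.6368

σ√T = 0.33 × 1.1180 = 0.3690
ln(S/K) + (r + σ²/2)T = ln(340/330) + (0.025 + 0.33²/2)·1.25 = 0.0299 + 0.0993 = 0.1292
d₁ = 0.1292 / 0.3690 = 0.3501 ⇒ 0.35
N(d₁) = N(0.35) = 0.6368
Δ_call = N(d₁) = 0.6368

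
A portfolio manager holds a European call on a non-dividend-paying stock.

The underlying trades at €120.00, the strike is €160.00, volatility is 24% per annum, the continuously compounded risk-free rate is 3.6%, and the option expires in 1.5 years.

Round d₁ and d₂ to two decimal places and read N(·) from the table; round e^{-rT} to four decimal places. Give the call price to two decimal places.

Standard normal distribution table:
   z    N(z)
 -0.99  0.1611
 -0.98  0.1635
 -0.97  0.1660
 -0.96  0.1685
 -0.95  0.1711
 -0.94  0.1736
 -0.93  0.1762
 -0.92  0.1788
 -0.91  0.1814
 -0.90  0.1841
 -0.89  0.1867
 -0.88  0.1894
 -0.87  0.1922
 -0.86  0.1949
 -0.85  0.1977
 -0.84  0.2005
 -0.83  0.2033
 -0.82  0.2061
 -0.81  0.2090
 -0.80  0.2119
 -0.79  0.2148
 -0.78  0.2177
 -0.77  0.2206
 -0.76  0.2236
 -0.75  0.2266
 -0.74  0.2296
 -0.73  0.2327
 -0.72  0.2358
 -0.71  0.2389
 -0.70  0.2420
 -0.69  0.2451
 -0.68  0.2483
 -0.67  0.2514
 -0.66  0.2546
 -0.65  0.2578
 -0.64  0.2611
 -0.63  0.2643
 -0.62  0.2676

€4.62

σ√T = 0.24·√1.5 = 0.2939
d₁ = [ln(120/160) + (0.036 + ½·0.24²)·1.5] / (σ√T) = (-0.2877 + 0.0972) / 0.2939 = -0.6480 ⇒ -0.65
d₂ = -0.6480 − 0.2939 = -0.9420 ⇒ -0.94
e^(−rT) = e^(−0.036·1.5) = 0.9474
N(d₁) = N(-0.65) = 0.2578;  N(d₂) = N(-0.94) = 0.1736
C = 120·0.2578 − 160·0.9474·0.1736 = 30.9360 − 26.3150 = 4.6210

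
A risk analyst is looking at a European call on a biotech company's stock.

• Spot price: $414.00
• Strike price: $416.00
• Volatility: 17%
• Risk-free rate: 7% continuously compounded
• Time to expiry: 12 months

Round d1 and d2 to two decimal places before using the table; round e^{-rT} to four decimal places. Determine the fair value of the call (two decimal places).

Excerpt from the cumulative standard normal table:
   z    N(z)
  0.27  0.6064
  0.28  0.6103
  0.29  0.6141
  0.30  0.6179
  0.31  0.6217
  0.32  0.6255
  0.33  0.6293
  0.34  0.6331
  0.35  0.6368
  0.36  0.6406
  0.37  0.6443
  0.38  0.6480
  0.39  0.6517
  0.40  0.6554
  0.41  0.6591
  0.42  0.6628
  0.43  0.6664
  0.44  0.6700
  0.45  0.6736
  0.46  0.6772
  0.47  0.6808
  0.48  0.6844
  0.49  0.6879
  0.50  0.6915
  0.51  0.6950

$42.18

T = 1;  σ√T = 0.1700
ln(S/K) + (r + σ²/2)T = ln(414/416) + (0.07 + 0.17²/2)·1 = -0.0048 + 0.0845 = 0.0796
d₁ = 0.0796 / 0.1700 = 0.4684 → 0.47
d₂ = d₁ − σ√T = 0.4684 − 0.1700 = 0.2984 → 0.30
e^(−rT) = e^(−0.07·1) = 0.9324
C = 414·N(0.47) − 416·0.9324·N(0.30) = 414·0.6808 − 416·0.9324·0.6179 = 281.8512 − 239.6701 = 42.1811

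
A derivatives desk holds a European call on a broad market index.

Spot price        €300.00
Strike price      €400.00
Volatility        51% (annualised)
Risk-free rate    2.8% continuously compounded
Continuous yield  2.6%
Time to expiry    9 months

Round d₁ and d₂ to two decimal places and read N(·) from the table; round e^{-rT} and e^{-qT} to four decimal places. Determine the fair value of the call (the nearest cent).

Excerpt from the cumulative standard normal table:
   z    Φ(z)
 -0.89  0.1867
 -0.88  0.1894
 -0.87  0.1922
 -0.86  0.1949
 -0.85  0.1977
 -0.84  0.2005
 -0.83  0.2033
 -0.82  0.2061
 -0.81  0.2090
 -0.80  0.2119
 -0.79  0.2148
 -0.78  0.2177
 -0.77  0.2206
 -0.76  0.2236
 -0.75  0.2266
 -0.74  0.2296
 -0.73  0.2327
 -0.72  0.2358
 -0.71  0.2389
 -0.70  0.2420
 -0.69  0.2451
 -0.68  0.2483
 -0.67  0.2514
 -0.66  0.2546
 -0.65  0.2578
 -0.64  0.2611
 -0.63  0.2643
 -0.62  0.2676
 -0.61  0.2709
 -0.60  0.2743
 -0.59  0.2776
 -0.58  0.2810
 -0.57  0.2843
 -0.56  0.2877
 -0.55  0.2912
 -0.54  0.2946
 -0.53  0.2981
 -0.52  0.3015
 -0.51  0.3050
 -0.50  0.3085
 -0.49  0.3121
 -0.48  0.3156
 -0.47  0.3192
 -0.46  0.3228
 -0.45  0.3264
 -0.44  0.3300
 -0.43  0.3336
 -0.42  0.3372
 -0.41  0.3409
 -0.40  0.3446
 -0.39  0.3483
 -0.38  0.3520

T = 0.75;  σ√T = 0.4417
d₁ = [ln(300/400) + (0.028 − 0.026 + 0.51²/2)·0.75] / 0.4417 = [-0.2877 + 0.0990] / 0.4417 = -0.4271 ⇒ -0.43
d₂ = d₁ − σ√T = -0.4271 − 0.4417 = -0.8688 ⇒ -0.87
e^(−qT) = e^(−0.026·0.75) = 0.9807;  e^(−rT) = e^(−0.028·0.75) = 0.9792
N(d₁) = N(-0.43) = 0.3336;  N(d₂) = N(-0.87) = 0.1922
C = 300·0.9807·0.3336 − 400·0.9792·0.1922 = 98.1485 − 75.2809 = 22.8676

€22.87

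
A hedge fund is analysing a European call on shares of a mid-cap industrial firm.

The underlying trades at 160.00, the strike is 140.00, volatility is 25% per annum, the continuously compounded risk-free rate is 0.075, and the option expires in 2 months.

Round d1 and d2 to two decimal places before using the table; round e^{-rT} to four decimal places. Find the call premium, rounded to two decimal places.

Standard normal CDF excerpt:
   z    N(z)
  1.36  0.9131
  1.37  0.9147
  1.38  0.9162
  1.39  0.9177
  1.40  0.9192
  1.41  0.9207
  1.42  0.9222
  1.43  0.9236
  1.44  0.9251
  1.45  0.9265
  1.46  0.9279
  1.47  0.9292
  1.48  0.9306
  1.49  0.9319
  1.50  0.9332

22.22

σ√T = 0.25·√0.1667 = 0.1021
ln(S/K) + (r + σ²/2)T = ln(160/140) + (0.075 + 0.25²/2)·0.1667 = 0.1335 + 0.0177 = 0.1512
d₁ = 0.1512 / 0.1021 = 1.4818 → 1.48
d₂ = d₁ − σ√T = 1.4818 − 0.1021 = 1.3798 → 1.38
exp(−rT) = exp(−0.075·0.1667) = 0.9876
C = 160·N(1.48) − 140·0.9876·N(1.38) = 160·0.9306 − 140·0.9876·0.9162 = 148.8960 − 126.6775 = 22.2185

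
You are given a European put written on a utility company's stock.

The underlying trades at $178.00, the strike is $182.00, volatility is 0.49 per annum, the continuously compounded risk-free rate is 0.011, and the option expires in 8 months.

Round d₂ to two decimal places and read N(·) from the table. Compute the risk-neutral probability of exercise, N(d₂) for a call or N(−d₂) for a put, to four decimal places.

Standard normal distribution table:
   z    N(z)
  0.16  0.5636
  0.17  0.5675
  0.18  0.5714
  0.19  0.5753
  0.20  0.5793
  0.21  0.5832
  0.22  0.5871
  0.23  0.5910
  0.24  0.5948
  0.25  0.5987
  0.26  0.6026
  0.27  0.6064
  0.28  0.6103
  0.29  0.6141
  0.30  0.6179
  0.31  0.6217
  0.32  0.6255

0.5948

T = 0.6667;  σ√T = 0.4001
d₁ = [ln(178/182) + (0.011 + 0.49²/2)·0.6667] / 0.4001 = [-0.0222 + 0.0874] / 0.4001 = 0.1628 ≈ 0.16
d₂ = d₁ − σ√T = 0.1628 − 0.4001 = -0.2373 ≈ -0.24
Pr(exercise) under Q = N(−d₂) = N(0.24) = 0.5948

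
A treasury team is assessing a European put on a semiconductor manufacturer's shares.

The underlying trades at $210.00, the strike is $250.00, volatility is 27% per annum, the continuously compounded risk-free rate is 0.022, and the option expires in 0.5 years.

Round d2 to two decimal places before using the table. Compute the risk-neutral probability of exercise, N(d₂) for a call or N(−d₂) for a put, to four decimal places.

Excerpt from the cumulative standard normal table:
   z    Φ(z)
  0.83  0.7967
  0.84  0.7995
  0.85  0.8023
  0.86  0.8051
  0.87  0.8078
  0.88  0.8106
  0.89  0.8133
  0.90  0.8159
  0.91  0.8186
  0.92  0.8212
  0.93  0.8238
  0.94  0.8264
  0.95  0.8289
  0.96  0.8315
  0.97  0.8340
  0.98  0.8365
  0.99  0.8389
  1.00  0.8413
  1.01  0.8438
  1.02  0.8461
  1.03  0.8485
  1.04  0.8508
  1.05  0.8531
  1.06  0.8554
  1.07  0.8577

T = 0.5;  σ√T = 0.1909
d₁ = [ln(210/250) + (0.022 + ½·0.27²)·0.5] / (σ√T) = (-0.1744 + 0.0292) / 0.1909 = -0.7602 ⇒ -0.76
d₂ = -0.7602 − 0.1909 = -0.9511 ⇒ -0.95
Pr(exercise) under Q = N(−d₂) = N(0.95) = 0.8289

0.8289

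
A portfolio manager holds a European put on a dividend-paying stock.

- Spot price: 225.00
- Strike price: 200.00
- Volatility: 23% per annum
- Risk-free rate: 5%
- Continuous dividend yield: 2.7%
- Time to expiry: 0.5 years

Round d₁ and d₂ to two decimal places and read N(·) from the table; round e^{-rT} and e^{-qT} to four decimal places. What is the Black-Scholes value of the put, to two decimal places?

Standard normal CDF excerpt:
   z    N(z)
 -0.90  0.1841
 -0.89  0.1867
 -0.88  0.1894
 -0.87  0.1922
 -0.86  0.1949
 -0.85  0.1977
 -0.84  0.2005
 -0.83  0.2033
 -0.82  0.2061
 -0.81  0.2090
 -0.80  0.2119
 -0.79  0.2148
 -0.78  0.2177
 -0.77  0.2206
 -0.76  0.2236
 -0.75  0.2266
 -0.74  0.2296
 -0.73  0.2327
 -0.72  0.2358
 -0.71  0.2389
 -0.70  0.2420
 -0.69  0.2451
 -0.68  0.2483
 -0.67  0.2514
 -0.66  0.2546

σ√T = 0.23 × 0.7071 = 0.1626
d₁ = [ln(225/200) + (0.05 − 0.027 + 0.23²/2)·0.5] / 0.1626 = [0.1178 + 0.0247] / 0.1626 = 0.8762 → 0.88
d₂ = d₁ − σ√T = 0.8762 − 0.1626 = 0.7136 → 0.71
exp(−qT) = exp(−0.027·0.5) = 0.9866;  exp(−rT) = exp(−0.05·0.5) = 0.9753
N(−d₂) = N(-0.71) = 0.2389;  N(−d₁) = N(-0.88) = 0.1894
P = 200·0.9753·0.2389 − 225·0.9866·0.1894 = 46.5998 − 42.0440 = 4.5559

4.56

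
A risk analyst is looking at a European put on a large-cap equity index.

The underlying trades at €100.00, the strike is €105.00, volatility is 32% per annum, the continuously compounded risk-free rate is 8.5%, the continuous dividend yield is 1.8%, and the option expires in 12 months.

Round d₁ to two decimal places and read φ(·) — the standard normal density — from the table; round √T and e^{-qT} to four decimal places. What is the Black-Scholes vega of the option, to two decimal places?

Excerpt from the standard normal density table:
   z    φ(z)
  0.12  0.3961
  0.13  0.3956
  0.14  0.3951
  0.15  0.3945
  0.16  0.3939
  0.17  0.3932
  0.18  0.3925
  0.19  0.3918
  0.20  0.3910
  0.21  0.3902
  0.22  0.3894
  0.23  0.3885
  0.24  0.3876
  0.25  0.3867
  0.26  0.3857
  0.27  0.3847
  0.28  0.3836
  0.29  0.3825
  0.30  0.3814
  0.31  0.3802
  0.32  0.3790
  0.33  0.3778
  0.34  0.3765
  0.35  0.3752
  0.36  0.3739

38.25

σ√T = 0.32 × 1.0000 = 0.3200
d₁ = [ln(100/105) + (0.085 − 0.018 + 0.32²/2)·1] / 0.3200 = [-0.0488 + 0.1182] / 0.3200 = 0.2169 ≈ 0.22
√T = √1 = 1.0000
φ(d₁) = φ(0.22) = 0.3894
e^(−qT) = e^(−0.018·1) = 0.9822
vega = S·e^(−qT)·φ(d₁)·√T = 100·0.9822·0.3894·1.0000 = 38.2469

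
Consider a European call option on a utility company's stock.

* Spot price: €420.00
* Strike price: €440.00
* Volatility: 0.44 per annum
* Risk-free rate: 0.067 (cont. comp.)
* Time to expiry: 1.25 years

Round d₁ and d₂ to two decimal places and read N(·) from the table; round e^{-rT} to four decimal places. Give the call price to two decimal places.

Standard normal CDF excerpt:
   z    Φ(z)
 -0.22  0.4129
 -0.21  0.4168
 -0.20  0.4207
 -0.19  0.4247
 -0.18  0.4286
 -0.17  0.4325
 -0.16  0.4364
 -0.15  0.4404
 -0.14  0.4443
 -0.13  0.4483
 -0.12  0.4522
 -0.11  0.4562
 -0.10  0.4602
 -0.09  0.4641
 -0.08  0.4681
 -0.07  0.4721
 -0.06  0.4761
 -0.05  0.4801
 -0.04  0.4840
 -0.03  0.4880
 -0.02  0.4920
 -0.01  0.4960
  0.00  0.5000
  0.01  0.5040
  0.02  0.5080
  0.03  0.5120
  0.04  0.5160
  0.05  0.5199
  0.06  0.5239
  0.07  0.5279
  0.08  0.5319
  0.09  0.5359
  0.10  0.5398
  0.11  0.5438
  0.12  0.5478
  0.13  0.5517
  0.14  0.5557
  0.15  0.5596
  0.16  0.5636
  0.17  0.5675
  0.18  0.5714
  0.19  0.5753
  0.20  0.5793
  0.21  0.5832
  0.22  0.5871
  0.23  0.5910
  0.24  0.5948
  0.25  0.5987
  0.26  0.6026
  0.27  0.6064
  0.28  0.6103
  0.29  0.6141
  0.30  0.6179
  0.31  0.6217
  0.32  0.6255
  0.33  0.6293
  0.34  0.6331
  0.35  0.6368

€87.69

σ√T = 0.44 × 1.1180 = 0.4919
d₁ = [ln(420/440) + (0.067 + ½·0.44²)·1.25] / (σ√T) = (-0.0465 + 0.2047) / 0.4919 = 0.3216 ⇒ 0.32
d₂ = 0.3216 − 0.4919 = -0.1703 ⇒ -0.17
exp(−rT) = exp(−0.067·1.25) = 0.9197
N(d₁) = N(0.32) = 0.6255;  N(d₂) = N(-0.17) = 0.4325
C = 420·0.6255 − 440·0.9197·0.4325 = 262.7100 − 175.0189 = 87.6911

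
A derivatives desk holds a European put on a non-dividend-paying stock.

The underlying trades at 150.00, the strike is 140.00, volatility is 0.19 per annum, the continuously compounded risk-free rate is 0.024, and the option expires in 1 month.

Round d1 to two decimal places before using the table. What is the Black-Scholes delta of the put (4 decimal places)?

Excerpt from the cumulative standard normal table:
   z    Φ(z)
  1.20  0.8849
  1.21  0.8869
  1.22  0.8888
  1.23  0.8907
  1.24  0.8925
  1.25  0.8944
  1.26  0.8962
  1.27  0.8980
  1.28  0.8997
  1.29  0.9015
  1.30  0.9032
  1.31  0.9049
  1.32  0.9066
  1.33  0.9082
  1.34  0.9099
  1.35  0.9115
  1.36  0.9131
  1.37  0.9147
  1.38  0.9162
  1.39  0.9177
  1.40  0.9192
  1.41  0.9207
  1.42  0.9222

-0.0934

σ√T = 0.19 × 0.2887 = 0.0548
d₁ = [ln(150/140) + (0.024 + ½·0.19²)·0.08333] / (σ√T) = (0.0690 + 0.0035) / 0.0548 = 1.3218 ⇒ 1.32
N(d₁) = N(1.32) = 0.9066
Δ_put = N(d₁) − 1 = 0.9066 − 1 = -0.0934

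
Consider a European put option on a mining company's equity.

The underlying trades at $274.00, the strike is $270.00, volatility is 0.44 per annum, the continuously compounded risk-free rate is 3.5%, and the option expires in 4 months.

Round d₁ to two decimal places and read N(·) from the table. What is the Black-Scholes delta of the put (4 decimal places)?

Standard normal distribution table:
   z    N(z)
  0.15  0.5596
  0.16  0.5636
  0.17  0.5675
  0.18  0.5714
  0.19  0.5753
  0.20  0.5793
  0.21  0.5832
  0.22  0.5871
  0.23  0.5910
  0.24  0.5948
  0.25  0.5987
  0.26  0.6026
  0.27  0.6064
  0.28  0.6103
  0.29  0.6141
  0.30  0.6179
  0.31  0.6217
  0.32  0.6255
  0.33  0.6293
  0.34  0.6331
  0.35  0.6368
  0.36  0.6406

σ√T = 0.44 × 0.5774 = 0.2540
d₁ = [ln(274/270) + (0.035 + 0.44²/2)·0.3333] / 0.2540 = [0.0147 + 0.0439] / 0.2540 = 0.2308 → 0.23
N(d₁) = N(0.23) = 0.5910
Δ_put = N(d₁) − 1 = 0.5910 − 1 = -0.4090

-0.4090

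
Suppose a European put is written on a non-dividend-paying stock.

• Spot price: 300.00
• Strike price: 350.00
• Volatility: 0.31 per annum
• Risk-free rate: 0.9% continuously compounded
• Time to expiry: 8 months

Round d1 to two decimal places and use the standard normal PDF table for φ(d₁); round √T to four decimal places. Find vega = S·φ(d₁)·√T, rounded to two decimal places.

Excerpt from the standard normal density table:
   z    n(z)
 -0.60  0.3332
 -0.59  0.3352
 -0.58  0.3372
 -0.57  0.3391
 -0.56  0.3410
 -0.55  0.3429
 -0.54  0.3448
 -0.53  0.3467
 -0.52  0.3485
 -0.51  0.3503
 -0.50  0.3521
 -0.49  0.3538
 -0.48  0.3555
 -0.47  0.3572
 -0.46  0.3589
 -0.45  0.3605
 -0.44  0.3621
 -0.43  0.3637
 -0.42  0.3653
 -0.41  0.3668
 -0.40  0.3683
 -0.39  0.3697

87.91

T = 0.6667;  σ√T = 0.2531
d₁ = [ln(300/350) + (0.009 + 0.31²/2)·0.6667] / 0.2531 = [-0.1542 + 0.0380] / 0.2531 = -0.4588 ⇒ -0.46
√T = √0.6667 = 0.8165
φ(d₁) = φ(-0.46) = 0.3589
vega = S·φ(d₁)·√T = 300·0.3589·0.8165 = 87.9126
(The call has the same vega.)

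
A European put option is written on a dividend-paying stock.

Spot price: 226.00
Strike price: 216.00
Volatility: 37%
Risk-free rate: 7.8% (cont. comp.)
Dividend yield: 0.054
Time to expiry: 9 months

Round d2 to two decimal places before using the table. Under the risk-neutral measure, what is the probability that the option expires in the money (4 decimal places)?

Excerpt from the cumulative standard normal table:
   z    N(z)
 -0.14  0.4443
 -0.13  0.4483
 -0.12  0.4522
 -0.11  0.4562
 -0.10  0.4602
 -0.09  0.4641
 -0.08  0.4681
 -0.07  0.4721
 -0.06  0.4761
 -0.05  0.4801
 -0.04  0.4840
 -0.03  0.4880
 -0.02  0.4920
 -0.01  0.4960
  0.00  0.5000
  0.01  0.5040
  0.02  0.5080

σ√T = 0.37 × 0.8660 = 0.3204
d₁ = [ln(226/216) + (0.078 − 0.054 + 0.37²/2)·0.75] / 0.3204 = [0.0453 + 0.0693] / 0.3204 = 0.3576 → 0.36
d₂ = d₁ − σ√T = 0.3576 − 0.3204 = 0.0372 → 0.04
Risk-neutral Pr[S_T < K] = N(−d₂) = N(-0.04) = 0.4840

0.4840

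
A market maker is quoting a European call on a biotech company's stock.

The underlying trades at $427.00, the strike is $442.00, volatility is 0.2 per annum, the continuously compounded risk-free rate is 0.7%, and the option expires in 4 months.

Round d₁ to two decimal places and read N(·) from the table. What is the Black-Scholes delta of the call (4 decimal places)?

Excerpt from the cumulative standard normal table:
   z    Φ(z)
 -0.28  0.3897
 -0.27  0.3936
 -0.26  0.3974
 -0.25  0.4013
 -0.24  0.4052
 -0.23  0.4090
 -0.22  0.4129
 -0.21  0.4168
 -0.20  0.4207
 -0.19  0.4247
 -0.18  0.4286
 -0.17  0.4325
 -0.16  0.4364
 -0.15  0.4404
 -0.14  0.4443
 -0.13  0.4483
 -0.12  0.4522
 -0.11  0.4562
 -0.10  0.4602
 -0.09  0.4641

σ√T = 0.2·√0.3333 = 0.1155
d₁ = [ln(427/442) + (0.007 + 0.2²/2)·0.3333] / 0.1155 = [-0.0345 + 0.0090] / 0.1155 = -0.2211 ≈ -0.22
N(d₁) = N(-0.22) = 0.4129
Δ_call = N(d₁) = 0.4129

0.4129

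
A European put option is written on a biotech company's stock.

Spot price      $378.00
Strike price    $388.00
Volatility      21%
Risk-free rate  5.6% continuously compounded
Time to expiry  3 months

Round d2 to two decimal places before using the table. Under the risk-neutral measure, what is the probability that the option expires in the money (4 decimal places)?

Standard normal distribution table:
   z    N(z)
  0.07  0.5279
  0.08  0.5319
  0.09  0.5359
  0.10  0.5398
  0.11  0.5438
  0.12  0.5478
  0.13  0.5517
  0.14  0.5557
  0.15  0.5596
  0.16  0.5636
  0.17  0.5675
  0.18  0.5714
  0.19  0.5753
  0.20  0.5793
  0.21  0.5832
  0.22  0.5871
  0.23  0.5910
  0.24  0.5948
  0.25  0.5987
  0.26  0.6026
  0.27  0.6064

σ√T = 0.21·√0.25 = 0.1050
d₁ = [ln(378/388) + (0.056 + 0.21²/2)·0.25] / 0.1050 = [-0.0261 + 0.0195] / 0.1050 = -0.0628 ⇒ -0.06
d₂ = d₁ − σ√T = -0.0628 − 0.1050 = -0.1678 ⇒ -0.17
Risk-neutral Pr[S_T < K] = N(−d₂) = N(0.17) = 0.5675

0.5675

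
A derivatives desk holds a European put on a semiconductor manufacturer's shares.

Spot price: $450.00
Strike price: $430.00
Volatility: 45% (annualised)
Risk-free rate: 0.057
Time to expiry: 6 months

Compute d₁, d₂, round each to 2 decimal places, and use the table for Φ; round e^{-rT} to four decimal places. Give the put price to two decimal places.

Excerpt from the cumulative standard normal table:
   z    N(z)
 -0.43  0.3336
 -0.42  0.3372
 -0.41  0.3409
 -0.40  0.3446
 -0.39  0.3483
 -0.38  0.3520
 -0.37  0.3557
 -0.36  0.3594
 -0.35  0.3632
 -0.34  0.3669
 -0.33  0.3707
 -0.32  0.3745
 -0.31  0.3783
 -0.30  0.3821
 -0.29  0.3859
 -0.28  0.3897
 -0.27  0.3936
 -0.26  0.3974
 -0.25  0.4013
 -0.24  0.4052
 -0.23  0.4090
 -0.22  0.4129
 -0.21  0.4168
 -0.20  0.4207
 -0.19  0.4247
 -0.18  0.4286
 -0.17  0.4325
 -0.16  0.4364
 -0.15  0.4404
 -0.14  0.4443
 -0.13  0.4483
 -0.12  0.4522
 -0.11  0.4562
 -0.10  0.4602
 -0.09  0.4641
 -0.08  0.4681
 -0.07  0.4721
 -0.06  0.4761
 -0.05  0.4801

$40.56

σ√T = 0.45·√0.5 = 0.3182
d₁ = [ln(450/430) + (0.057 + ½·0.45²)·0.5] / (σ√T) = (0.0455 + 0.0791) / 0.3182 = 0.3915 which rounds to 0.39
d₂ = 0.3915 − 0.3182 = 0.0733 which rounds to 0.07
e^(−rT) = e^(−0.057·0.5) = 0.9719
N(−d₂) = N(-0.07) = 0.4721;  N(−d₁) = N(-0.39) = 0.3483
P = 430·0.9719·0.4721 − 450·0.3483 = 197.2986 − 156.7350 = 40.5636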